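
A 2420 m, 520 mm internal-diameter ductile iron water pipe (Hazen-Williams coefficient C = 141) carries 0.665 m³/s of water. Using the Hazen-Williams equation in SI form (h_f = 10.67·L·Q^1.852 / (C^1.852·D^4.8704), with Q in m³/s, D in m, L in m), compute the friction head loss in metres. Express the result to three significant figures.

h_f = 10.67·2420·0.665^1.852 / (141^1.852·0.520^4.8704) = 30.67 m

h_f ≈ 30.7 m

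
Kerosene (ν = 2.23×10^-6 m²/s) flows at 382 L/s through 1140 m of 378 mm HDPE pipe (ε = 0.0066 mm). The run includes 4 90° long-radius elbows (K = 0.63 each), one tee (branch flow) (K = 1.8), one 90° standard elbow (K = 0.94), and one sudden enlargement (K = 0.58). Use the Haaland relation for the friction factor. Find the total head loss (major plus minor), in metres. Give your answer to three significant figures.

V = 4Q/(πD²) = 3.404 m/s; V²/2g = 0.5906 m
Re = 5.77×10^5, ε/D = 1.75×10^-5 → f = 0.01296 (Haaland)
Major: h_f = f(L/D)·V²/2g = 0.01296·3016·0.5906 = 23.08 m
Minor: ΣK = 5.84; h_m = ΣK·V²/2g = 3.449 m
Total H_L = 23.08 + 3.449 = 26.53 m

H_L ≈ 26.5 m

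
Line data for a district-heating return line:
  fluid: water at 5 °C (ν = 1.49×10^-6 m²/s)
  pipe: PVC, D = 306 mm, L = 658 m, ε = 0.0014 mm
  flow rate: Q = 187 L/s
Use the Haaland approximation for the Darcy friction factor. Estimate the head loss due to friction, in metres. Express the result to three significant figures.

V = 4Q/(πD²) = 4·0.187/(π·0.306²) = 2.543 m/s
Re = VD/ν = 2.543·0.306/1.49×10^-6 = 5.22×10^5 → turbulent
ε/D = 0.0014/306 = 4.58×10^-6
Haaland: f = 0.01301
h_f = f(L/D)V²/(2g) = 0.01301·(658/0.306)·2.543²/(2·9.81) = 9.222 m

h_f ≈ 9.22 m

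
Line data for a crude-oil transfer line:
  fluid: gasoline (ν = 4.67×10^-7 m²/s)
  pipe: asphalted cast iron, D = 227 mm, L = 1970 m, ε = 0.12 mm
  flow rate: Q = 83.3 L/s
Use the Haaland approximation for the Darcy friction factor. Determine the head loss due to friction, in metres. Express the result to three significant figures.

h_f ≈ 32.5 m

V = 4Q/(πD²) = 4·0.0833/(π·0.227²) = 2.058 m/s
Re = VD/ν = 2.058·0.227/4.67×10^-7 = 1.00×10^6 → turbulent
ε/D = 0.12/227 = 5.29×10^-4
Haaland: f = 0.01737
h_f = f(L/D)V²/(2g) = 0.01737·(1970/0.227)·2.058²/(2·9.81) = 32.54 m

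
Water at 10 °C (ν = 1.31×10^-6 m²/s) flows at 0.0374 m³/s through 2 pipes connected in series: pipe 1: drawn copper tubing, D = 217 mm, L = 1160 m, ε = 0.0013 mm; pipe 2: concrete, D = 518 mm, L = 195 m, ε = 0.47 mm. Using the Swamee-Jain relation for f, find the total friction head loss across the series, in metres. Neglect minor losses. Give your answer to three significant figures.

H ≈ 4.51 m

Pipe 1: V = 1.011 m/s, Re = 1.68×10^5, ε/D = 5.99×10^-6, f = 0.01613, h_1 = f(L/D)V²/2g = 4.495 m
Pipe 2: V = 0.1775 m/s, Re = 7.02×10^4, ε/D = 9.07×10^-4, f = 0.02288, h_2 = f(L/D)V²/2g = 0.01383 m
Series → Q common, losses add: H = Σh = 4.509 m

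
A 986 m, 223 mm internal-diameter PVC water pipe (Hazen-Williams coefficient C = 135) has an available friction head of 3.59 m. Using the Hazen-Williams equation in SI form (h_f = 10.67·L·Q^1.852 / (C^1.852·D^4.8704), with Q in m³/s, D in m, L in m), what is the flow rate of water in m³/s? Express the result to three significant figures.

Rearranging: Q = [h_f·C^1.852·D^4.8704 / (10.67·L)]^(1/1.852)
Q = [3.59·135^1.852·0.223^4.8704 / (10.67·986)]^0.540 = 0.03503 m³/s

Q ≈ 0.0350 m³/s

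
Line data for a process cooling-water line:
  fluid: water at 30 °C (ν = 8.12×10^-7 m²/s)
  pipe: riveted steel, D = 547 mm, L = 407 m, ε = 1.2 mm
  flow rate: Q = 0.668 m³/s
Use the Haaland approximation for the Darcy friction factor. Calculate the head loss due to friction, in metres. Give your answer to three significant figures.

V = 4Q/(πD²) = 4·0.668/(π·0.547²) = 2.843 m/s
Re = VD/ν = 2.843·0.547/8.12×10^-7 = 1.91×10^6 → turbulent
ε/D = 1.2/547 = 0.00219
Haaland: f = 0.02414
h_f = f(L/D)V²/(2g) = 0.02414·(407/0.547)·2.843²/(2·9.81) = 7.396 m

h_f ≈ 7.40 m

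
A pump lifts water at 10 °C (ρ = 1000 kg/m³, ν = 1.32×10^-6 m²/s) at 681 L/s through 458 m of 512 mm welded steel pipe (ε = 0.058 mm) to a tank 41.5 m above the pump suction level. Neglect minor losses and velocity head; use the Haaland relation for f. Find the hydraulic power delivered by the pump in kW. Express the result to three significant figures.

V = 4Q/(πD²) = 3.308 m/s; Re = 1.28×10^6; ε/D = 1.13×10^-4; f = 0.01329
h_f = f(L/D)V²/2g = 6.627 m
Total head H = z + h_f = 41.5 + 6.627 = 48.13 m
P_hyd = ρgQH = 1000·9.81·0.681·48.13 = 321.5 kW

P_hyd ≈ 322 kW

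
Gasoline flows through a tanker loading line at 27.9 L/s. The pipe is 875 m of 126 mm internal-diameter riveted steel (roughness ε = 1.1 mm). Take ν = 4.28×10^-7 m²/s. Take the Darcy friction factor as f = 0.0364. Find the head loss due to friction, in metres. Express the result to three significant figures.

V = 4Q/(πD²) = 4·0.0279/(π·0.126²) = 2.238 m/s
h_f = f(L/D)V²/(2g) = 0.03640·(875/0.126)·2.238²/(2·9.81) = 64.50 m

h_f ≈ 64.5 m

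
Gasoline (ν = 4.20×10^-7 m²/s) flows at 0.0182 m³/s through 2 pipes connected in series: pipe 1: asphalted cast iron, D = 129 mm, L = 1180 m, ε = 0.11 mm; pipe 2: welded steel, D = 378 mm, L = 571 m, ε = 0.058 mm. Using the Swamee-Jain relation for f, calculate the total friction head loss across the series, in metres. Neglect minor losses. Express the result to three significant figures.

Pipe 1: V = 1.393 m/s, Re = 4.28×10^5, ε/D = 8.53×10^-4, f = 0.01980, h_1 = f(L/D)V²/2g = 17.90 m
Pipe 2: V = 0.1622 m/s, Re = 1.46×10^5, ε/D = 1.53×10^-4, f = 0.01761, h_2 = f(L/D)V²/2g = 0.03566 m
Series → Q common, losses add: H = Σh = 17.93 m

H ≈ 17.9 m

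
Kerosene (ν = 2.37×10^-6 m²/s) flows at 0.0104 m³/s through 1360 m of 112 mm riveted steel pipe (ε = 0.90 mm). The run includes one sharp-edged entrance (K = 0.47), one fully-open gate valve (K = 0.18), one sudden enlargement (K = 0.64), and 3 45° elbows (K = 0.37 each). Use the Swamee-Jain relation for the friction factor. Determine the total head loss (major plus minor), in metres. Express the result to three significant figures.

H_L ≈ 25.6 m

V = 4Q/(πD²) = 1.056 m/s; V²/2g = 0.05680 m
Re = 4.99×10^4, ε/D = 0.00804 → f = 0.03698 (Swamee-Jain)
Major: h_f = f(L/D)·V²/2g = 0.03698·12143·0.05680 = 25.50 m
Minor: ΣK = 2.40; h_m = ΣK·V²/2g = 0.1363 m
Total H_L = 25.50 + 0.1363 = 25.64 m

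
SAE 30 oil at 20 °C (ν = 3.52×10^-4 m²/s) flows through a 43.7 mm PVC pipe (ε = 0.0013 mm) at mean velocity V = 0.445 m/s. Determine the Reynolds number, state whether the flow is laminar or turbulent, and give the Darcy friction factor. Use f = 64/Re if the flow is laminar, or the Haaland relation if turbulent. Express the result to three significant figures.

Re ≈ 55.2; laminar; f = 64/Re ≈ 1.16

Re = VD/ν = 0.4450·0.0437/3.52×10^-4 = 55.2
Re < 2300 → laminar → f = 64/Re = 1.158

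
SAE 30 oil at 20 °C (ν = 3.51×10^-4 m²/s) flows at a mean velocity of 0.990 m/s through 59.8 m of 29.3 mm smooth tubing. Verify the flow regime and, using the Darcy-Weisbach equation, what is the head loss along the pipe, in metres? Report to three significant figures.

Re = VD/ν = 0.990·0.02930/3.51×10^-4 = 82.6 → laminar (Re < 2300)
f = 64/Re = 0.7744
h_f = f(L/D)V²/(2g) = 0.7744·(59.8/0.02930)·0.990²/(2·9.81) = 78.96 m

h_f ≈ 79.0 m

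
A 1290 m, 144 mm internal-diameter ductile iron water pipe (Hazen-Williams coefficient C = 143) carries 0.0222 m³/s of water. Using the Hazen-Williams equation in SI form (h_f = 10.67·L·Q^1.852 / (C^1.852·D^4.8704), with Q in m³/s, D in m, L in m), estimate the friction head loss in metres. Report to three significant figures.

h_f = 10.67·1290·0.0222^1.852 / (143^1.852·0.144^4.8704) = 15.26 m

h_f ≈ 15.3 m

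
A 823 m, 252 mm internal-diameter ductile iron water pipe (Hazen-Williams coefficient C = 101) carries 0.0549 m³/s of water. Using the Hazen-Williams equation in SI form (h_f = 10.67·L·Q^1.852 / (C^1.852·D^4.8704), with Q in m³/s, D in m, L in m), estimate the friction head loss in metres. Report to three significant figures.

h_f ≈ 6.50 m

h_f = 10.67·823·0.0549^1.852 / (101^1.852·0.252^4.8704) = 6.496 m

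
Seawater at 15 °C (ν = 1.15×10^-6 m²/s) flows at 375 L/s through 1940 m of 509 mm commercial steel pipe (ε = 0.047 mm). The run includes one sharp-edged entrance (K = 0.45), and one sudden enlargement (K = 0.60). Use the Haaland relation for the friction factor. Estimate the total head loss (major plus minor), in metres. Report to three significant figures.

H_L ≈ 9.06 m

V = 4Q/(πD²) = 1.843 m/s; V²/2g = 0.1731 m
Re = 8.16×10^5, ε/D = 9.23×10^-5 → f = 0.01345 (Haaland)
Major: h_f = f(L/D)·V²/2g = 0.01345·3811·0.1731 = 8.877 m
Minor: ΣK = 1.05; h_m = ΣK·V²/2g = 0.1818 m
Total H_L = 8.877 + 0.1818 = 9.059 m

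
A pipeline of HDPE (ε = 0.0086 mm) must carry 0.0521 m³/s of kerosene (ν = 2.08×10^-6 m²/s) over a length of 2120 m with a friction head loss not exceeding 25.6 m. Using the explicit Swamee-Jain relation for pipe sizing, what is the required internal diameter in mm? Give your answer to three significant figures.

Swamee-Jain (Type III): D = 0.66·[ε^1.25·(LQ²/(gh_f))^4.75 + ν·Q^9.4·(L/(gh_f))^5.2]^0.04
LQ²/(gh_f) = 0.02291; L/(gh_f) = 8.442
Term 1 = ε^1.25·(…)^4.75 = 7.56×10^-15; Term 2 = ν·Q^9.4·(…)^5.2 = 1.19×10^-13
D = 0.66·(7.56×10^-15 + 1.19×10^-13)^0.04 = 0.2012 m = 201 mm
Check: V = 1.64 m/s, Re = 1.59×10^5, f = 0.01660, h_f = 23.9 m ≈ 25.6 m ✓

D ≈ 201 mm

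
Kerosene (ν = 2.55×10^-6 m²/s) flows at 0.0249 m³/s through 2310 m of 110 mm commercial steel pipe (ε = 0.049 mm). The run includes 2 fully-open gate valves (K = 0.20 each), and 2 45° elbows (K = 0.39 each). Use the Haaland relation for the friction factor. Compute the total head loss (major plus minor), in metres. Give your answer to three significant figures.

V = 4Q/(πD²) = 2.620 m/s; V²/2g = 0.3499 m
Re = 1.13×10^5, ε/D = 4.45×10^-4 → f = 0.01952 (Haaland)
Major: h_f = f(L/D)·V²/2g = 0.01952·21000·0.3499 = 143.5 m
Minor: ΣK = 1.18; h_m = ΣK·V²/2g = 0.4129 m
Total H_L = 143.5 + 0.4129 = 143.9 m

H_L ≈ 144 m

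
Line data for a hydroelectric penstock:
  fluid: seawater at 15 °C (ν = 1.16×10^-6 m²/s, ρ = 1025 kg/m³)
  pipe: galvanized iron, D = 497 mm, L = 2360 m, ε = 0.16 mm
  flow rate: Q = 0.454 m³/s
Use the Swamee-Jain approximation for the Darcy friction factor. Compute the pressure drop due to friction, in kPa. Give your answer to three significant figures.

V = 4Q/(πD²) = 4·0.454/(π·0.497²) = 2.340 m/s
Re = VD/ν = 2.340·0.497/1.16×10^-6 = 1.00×10^6 → turbulent
ε/D = 0.16/497 = 3.22×10^-4
Swamee-Jain: f = 0.01595
h_f = f(L/D)V²/(2g) = 0.01595·(2360/0.497)·2.340²/(2·9.81) = 21.14 m
Δp = ρg·h_f = 1025·9.81·21.14 = 212.5 kPa

Δp ≈ 213 kPa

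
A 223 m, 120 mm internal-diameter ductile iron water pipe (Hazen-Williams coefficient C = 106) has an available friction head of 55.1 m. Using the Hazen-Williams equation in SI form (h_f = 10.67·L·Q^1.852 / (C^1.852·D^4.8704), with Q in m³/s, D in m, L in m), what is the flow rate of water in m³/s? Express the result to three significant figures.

Q ≈ 0.0526 m³/s

Rearranging: Q = [h_f·C^1.852·D^4.8704 / (10.67·L)]^(1/1.852)
Q = [55.1·106^1.852·0.120^4.8704 / (10.67·223)]^0.540 = 0.05257 m³/s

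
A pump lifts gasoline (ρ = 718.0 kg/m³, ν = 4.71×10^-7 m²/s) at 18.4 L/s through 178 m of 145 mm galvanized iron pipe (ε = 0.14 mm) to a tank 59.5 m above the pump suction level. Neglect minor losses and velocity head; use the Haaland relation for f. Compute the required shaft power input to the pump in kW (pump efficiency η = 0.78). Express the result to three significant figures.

V = 4Q/(πD²) = 1.114 m/s; Re = 3.43×10^5; ε/D = 9.66×10^-4; f = 0.02027
h_f = f(L/D)V²/2g = 1.575 m
Total head H = z + h_f = 59.5 + 1.575 = 61.08 m
P_hyd = ρgQH = 718.0·9.81·0.0184·61.08 = 7.915 kW
P_shaft = P_hyd/η = 7.915/0.78 = 10.15 kW

P_shaft ≈ 10.1 kW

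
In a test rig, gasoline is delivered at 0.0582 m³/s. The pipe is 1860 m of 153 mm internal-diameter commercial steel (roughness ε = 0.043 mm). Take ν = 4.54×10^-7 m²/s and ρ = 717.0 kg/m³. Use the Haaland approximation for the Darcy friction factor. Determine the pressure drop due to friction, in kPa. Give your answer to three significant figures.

Δp ≈ 672 kPa

V = 4Q/(πD²) = 4·0.0582/(π·0.153²) = 3.166 m/s
Re = VD/ν = 3.166·0.153/4.54×10^-7 = 1.07×10^6 → turbulent
ε/D = 0.043/153 = 2.81×10^-4
Haaland: f = 0.01539
h_f = f(L/D)V²/(2g) = 0.01539·(1860/0.153)·3.166²/(2·9.81) = 95.54 m
Δp = ρg·h_f = 717.0·9.81·95.54 = 672.0 kPa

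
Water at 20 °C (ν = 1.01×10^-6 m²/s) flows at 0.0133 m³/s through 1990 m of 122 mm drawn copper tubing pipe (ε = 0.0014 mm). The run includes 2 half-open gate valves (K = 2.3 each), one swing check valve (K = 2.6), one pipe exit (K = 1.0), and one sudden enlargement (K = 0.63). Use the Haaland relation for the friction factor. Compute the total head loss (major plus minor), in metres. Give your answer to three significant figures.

H_L ≈ 18.6 m

V = 4Q/(πD²) = 1.138 m/s; V²/2g = 0.06598 m
Re = 1.37×10^5, ε/D = 1.15×10^-5 → f = 0.01675 (Haaland)
Major: h_f = f(L/D)·V²/2g = 0.01675·16311·0.06598 = 18.03 m
Minor: ΣK = 8.83; h_m = ΣK·V²/2g = 0.5826 m
Total H_L = 18.03 + 0.5826 = 18.61 m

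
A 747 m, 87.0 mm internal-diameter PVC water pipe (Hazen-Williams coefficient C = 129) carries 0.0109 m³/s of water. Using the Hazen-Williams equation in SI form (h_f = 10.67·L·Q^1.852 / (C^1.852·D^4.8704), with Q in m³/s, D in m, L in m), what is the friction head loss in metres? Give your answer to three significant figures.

h_f ≈ 33.3 m

h_f = 10.67·747·0.0109^1.852 / (129^1.852·0.0870^4.8704) = 33.34 m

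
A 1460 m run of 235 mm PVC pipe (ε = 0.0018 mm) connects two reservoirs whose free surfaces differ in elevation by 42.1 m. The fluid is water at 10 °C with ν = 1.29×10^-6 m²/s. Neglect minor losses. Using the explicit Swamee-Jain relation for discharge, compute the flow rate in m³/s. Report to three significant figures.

Swamee-Jain (Type II): Q = -0.965·√(gD⁵h_f/L)·ln[ε/(3.7D) + √(3.17ν²L/(gD³h_f))]
√(gD⁵h_f/L) = √(9.81·0.235⁵·42.1/1460) = 0.01424
ε/(3.7D) = 2.07×10^-6; √(3.17ν²L/(gD³h_f)) = 3.79×10^-5
Q = -0.965·0.01424·ln(3.998×10^-5) = 0.1392 m³/s
Check: V = 3.21 m/s, Re = 5.84×10^5, f = 0.01287, h_f = 41.9 m ≈ 42.1 m ✓

Q ≈ 0.139 m³/s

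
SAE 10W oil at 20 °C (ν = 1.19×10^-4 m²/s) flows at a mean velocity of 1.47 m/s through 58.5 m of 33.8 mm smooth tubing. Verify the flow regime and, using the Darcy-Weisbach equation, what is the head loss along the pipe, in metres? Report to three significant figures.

Re = VD/ν = 1.47·0.03380/1.19×10^-4 = 418 → laminar (Re < 2300)
f = 64/Re = 0.1533
h_f = f(L/D)V²/(2g) = 0.1533·(58.5/0.03380)·1.47²/(2·9.81) = 29.22 m

h_f ≈ 29.2 m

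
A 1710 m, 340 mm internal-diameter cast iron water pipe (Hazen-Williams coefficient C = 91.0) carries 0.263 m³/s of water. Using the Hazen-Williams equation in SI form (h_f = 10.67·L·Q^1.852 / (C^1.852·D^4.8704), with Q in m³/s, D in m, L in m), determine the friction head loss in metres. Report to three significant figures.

h_f = 10.67·1710·0.263^1.852 / (91.0^1.852·0.340^4.8704) = 69.29 m

h_f ≈ 69.3 m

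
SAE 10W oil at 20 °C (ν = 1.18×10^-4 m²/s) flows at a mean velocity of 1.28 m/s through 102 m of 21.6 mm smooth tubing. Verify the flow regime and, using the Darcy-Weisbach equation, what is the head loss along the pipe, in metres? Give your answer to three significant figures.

h_f ≈ 108 m

Re = VD/ν = 1.28·0.02160/1.18×10^-4 = 234 → laminar (Re < 2300)
f = 64/Re = 0.2731
h_f = f(L/D)V²/(2g) = 0.2731·(102/0.02160)·1.28²/(2·9.81) = 107.7 m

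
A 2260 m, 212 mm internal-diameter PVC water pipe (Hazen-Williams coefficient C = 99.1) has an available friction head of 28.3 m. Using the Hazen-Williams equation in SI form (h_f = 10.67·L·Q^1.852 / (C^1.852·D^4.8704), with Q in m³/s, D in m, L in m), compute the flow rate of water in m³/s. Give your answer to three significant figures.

Rearranging: Q = [h_f·C^1.852·D^4.8704 / (10.67·L)]^(1/1.852)
Q = [28.3·99.1^1.852·0.212^4.8704 / (10.67·2260)]^0.540 = 0.04387 m³/s

Q ≈ 0.0439 m³/s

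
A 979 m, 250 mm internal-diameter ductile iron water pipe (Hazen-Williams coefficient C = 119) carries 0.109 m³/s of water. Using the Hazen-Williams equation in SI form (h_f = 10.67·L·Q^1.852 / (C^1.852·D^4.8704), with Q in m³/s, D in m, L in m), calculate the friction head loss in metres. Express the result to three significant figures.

h_f ≈ 21.1 m

h_f = 10.67·979·0.109^1.852 / (119^1.852·0.250^4.8704) = 21.12 m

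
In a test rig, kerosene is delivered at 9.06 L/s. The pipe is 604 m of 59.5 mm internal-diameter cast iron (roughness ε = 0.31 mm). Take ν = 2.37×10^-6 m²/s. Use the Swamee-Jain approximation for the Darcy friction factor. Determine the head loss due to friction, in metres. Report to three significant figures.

V = 4Q/(πD²) = 4·0.00906/(π·0.0595²) = 3.258 m/s
Re = VD/ν = 3.258·0.0595/2.37×10^-6 = 8.18×10^4 → turbulent
ε/D = 0.31/59.5 = 0.00521
Swamee-Jain: f = 0.03214
h_f = f(L/D)V²/(2g) = 0.03214·(604/0.0595)·3.258²/(2·9.81) = 176.6 m

h_f ≈ 177 m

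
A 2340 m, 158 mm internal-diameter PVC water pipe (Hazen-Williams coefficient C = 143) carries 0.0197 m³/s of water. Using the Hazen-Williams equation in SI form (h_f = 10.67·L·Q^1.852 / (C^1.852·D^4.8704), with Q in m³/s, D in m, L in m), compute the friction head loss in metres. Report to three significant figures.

h_f ≈ 14.1 m

h_f = 10.67·2340·0.0197^1.852 / (143^1.852·0.158^4.8704) = 14.12 m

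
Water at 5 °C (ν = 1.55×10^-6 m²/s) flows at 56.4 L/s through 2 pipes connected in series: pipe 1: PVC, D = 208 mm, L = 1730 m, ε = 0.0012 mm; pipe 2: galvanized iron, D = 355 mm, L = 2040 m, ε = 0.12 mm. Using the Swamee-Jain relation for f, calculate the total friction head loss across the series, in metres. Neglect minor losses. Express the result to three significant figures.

H ≈ 19.6 m

Pipe 1: V = 1.660 m/s, Re = 2.23×10^5, ε/D = 5.77×10^-6, f = 0.01527, h_1 = f(L/D)V²/2g = 17.83 m
Pipe 2: V = 0.5698 m/s, Re = 1.31×10^5, ε/D = 3.38×10^-4, f = 0.01897, h_2 = f(L/D)V²/2g = 1.804 m
Series → Q common, losses add: H = Σh = 19.64 m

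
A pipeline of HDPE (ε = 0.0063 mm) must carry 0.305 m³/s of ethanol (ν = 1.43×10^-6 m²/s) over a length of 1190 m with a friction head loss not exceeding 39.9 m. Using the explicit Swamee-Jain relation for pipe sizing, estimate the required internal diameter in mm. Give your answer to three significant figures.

Swamee-Jain (Type III): D = 0.66·[ε^1.25·(LQ²/(gh_f))^4.75 + ν·Q^9.4·(L/(gh_f))^5.2]^0.04
LQ²/(gh_f) = 0.2828; L/(gh_f) = 3.040
Term 1 = ε^1.25·(…)^4.75 = 7.83×10^-10; Term 2 = ν·Q^9.4·(…)^5.2 = 6.59×10^-9
D = 0.66·(7.83×10^-10 + 6.59×10^-9)^0.04 = 0.3121 m = 312 mm
Check: V = 3.99 m/s, Re = 8.70×10^5, f = 0.01233, h_f = 38.1 m ≈ 39.9 m ✓

D ≈ 312 mm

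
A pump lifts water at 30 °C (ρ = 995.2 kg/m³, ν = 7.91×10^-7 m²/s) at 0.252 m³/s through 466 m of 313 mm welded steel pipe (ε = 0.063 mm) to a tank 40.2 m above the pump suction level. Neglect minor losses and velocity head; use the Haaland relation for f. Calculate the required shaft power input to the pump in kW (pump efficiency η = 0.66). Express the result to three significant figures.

P_shaft ≈ 194 kW

V = 4Q/(πD²) = 3.275 m/s; Re = 1.30×10^6; ε/D = 2.01×10^-4; f = 0.01444
h_f = f(L/D)V²/2g = 11.75 m
Total head H = z + h_f = 40.2 + 11.75 = 51.95 m
P_hyd = ρgQH = 995.2·9.81·0.252·51.95 = 127.8 kW
P_shaft = P_hyd/η = 127.8/0.66 = 193.7 kW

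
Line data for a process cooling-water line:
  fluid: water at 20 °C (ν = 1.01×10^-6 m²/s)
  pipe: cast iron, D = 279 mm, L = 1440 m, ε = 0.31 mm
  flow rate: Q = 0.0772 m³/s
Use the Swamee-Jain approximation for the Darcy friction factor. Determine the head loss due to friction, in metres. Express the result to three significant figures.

h_f ≈ 8.84 m

V = 4Q/(πD²) = 4·0.0772/(π·0.279²) = 1.263 m/s
Re = VD/ν = 1.263·0.279/1.01×10^-6 = 3.49×10^5 → turbulent
ε/D = 0.31/279 = 0.00111
Swamee-Jain: f = 0.02107
h_f = f(L/D)V²/(2g) = 0.02107·(1440/0.279)·1.263²/(2·9.81) = 8.838 m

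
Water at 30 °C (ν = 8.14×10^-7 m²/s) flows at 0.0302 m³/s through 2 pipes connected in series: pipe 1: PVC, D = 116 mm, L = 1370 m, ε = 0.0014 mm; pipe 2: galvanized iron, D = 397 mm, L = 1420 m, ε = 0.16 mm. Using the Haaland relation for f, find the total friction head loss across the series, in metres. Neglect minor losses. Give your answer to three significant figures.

H ≈ 67.4 m

Pipe 1: V = 2.858 m/s, Re = 4.07×10^5, ε/D = 1.21×10^-5, f = 0.01368, h_1 = f(L/D)V²/2g = 67.22 m
Pipe 2: V = 0.2440 m/s, Re = 1.19×10^5, ε/D = 4.03×10^-4, f = 0.01920, h_2 = f(L/D)V²/2g = 0.2084 m
Series → Q common, losses add: H = Σh = 67.43 m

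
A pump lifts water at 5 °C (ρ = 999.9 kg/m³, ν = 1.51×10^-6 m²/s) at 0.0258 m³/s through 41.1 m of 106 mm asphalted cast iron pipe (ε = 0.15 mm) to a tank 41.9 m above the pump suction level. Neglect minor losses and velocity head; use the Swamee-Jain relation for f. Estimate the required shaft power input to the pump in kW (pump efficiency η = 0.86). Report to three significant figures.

V = 4Q/(πD²) = 2.924 m/s; Re = 2.05×10^5; ε/D = 0.00142; f = 0.02267
h_f = f(L/D)V²/2g = 3.829 m
Total head H = z + h_f = 41.9 + 3.829 = 45.73 m
P_hyd = ρgQH = 999.9·9.81·0.0258·45.73 = 11.57 kW
P_shaft = P_hyd/η = 11.57/0.86 = 13.46 kW

P_shaft ≈ 13.5 kW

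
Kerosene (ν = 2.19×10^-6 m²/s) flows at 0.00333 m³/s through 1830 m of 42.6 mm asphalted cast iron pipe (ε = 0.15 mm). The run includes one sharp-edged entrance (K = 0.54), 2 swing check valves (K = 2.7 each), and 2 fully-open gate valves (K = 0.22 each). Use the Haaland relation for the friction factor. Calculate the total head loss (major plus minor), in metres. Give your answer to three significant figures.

H_L ≈ 356 m

V = 4Q/(πD²) = 2.336 m/s; V²/2g = 0.2782 m
Re = 4.54×10^4, ε/D = 0.00352 → f = 0.02966 (Haaland)
Major: h_f = f(L/D)·V²/2g = 0.02966·42958·0.2782 = 354.5 m
Minor: ΣK = 6.38; h_m = ΣK·V²/2g = 1.775 m
Total H_L = 354.5 + 1.775 = 356.3 m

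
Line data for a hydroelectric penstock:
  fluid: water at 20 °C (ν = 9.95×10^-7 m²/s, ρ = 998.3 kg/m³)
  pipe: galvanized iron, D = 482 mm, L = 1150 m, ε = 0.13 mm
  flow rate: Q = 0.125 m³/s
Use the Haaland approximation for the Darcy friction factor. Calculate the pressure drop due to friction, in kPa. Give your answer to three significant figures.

Δp ≈ 9.18 kPa

V = 4Q/(πD²) = 4·0.125/(π·0.482²) = 0.6851 m/s
Re = VD/ν = 0.6851·0.482/9.95×10^-7 = 3.32×10^5 → turbulent
ε/D = 0.13/482 = 2.70×10^-4
Haaland: f = 0.01643
h_f = f(L/D)V²/(2g) = 0.01643·(1150/0.482)·0.6851²/(2·9.81) = 0.9378 m
Δp = ρg·h_f = 998.3·9.81·0.9378 = 9.184 kPa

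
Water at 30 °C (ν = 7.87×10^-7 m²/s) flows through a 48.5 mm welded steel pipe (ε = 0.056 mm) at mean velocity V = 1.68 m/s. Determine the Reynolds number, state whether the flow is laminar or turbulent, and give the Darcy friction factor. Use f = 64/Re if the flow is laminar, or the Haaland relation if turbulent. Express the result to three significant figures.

Re = VD/ν = 1.680·0.0485/7.87×10^-7 = 1.04×10^5
Re > 4000 → turbulent; ε/D = 0.00115
Haaland: f = 0.02243

Re ≈ 1.04×10^5; turbulent; f ≈ 0.0224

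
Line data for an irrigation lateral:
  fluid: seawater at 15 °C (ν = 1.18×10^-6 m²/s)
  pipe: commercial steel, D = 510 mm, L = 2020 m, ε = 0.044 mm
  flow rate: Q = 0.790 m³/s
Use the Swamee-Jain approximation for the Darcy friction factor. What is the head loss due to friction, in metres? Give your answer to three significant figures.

h_f ≈ 38.6 m

V = 4Q/(πD²) = 4·0.790/(π·0.510²) = 3.867 m/s
Re = VD/ν = 3.867·0.510/1.18×10^-6 = 1.67×10^6 → turbulent
ε/D = 0.044/510 = 8.63×10^-5
Swamee-Jain: f = 0.01278
h_f = f(L/D)V²/(2g) = 0.01278·(2020/0.510)·3.867²/(2·9.81) = 38.57 m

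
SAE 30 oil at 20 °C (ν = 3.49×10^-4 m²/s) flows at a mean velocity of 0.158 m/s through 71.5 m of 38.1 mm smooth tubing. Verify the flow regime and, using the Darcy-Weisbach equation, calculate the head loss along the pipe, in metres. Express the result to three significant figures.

h_f ≈ 8.86 m

Re = VD/ν = 0.158·0.03810/3.49×10^-4 = 17.2 → laminar (Re < 2300)
f = 64/Re = 3.710
h_f = f(L/D)V²/(2g) = 3.710·(71.5/0.03810)·0.158²/(2·9.81) = 8.860 m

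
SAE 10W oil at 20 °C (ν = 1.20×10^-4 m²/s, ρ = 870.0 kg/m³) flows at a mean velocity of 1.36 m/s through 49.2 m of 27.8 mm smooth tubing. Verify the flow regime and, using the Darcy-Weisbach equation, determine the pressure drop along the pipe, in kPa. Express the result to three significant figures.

Δp ≈ 289 kPa

Re = VD/ν = 1.36·0.02780/1.20×10^-4 = 315 → laminar (Re < 2300)
f = 64/Re = 0.2031
h_f = f(L/D)V²/(2g) = 0.2031·(49.2/0.02780)·1.36²/(2·9.81) = 33.89 m
Δp = ρg·h_f = 870.0·9.81·33.89 = 289.2 kPa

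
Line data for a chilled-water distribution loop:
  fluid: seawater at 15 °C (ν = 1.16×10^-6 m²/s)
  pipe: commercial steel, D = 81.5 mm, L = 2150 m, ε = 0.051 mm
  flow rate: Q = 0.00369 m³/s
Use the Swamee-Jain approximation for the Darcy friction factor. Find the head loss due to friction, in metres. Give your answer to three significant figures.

V = 4Q/(πD²) = 4·0.00369/(π·0.0815²) = 0.7073 m/s
Re = VD/ν = 0.7073·0.0815/1.16×10^-6 = 4.97×10^4 → turbulent
ε/D = 0.051/81.5 = 6.26×10^-4
Swamee-Jain: f = 0.02306
h_f = f(L/D)V²/(2g) = 0.02306·(2150/0.0815)·0.7073²/(2·9.81) = 15.51 m

h_f ≈ 15.5 m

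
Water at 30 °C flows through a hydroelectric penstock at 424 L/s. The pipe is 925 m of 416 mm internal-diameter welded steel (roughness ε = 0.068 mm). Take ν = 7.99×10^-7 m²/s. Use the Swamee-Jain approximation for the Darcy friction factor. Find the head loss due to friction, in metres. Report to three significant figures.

h_f ≈ 15.4 m

V = 4Q/(πD²) = 4·0.424/(π·0.416²) = 3.120 m/s
Re = VD/ν = 3.120·0.416/7.99×10^-7 = 1.62×10^6 → turbulent
ε/D = 0.068/416 = 1.63×10^-4
Swamee-Jain: f = 0.01398
h_f = f(L/D)V²/(2g) = 0.01398·(925/0.416)·3.120²/(2·9.81) = 15.41 m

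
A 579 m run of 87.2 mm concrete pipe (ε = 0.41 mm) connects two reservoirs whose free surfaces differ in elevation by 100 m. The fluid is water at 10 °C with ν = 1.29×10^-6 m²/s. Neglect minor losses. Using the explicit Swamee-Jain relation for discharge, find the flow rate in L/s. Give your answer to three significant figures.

Q ≈ 18.7 L/s

Swamee-Jain (Type II): Q = -0.965·√(gD⁵h_f/L)·ln[ε/(3.7D) + √(3.17ν²L/(gD³h_f))]
√(gD⁵h_f/L) = √(9.81·0.0872⁵·100/579) = 0.002923
ε/(3.7D) = 0.00127; √(3.17ν²L/(gD³h_f)) = 6.85×10^-5
Q = -0.965·0.002923·ln(0.001339) = 0.01866 m³/s
Check: V = 3.12 m/s, Re = 2.11×10^5, f = 0.03045, h_f = 101 m ≈ 100 m ✓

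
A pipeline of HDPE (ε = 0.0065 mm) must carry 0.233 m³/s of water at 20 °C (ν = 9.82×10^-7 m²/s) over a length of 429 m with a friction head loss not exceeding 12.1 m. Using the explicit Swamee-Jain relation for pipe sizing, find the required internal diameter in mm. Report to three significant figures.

Swamee-Jain (Type III): D = 0.66·[ε^1.25·(LQ²/(gh_f))^4.75 + ν·Q^9.4·(L/(gh_f))^5.2]^0.04
LQ²/(gh_f) = 0.1962; L/(gh_f) = 3.614
Term 1 = ε^1.25·(…)^4.75 = 1.43×10^-10; Term 2 = ν·Q^9.4·(…)^5.2 = 8.85×10^-10
D = 0.66·(1.43×10^-10 + 8.85×10^-10)^0.04 = 0.2884 m = 288 mm
Check: V = 3.57 m/s, Re = 1.05×10^6, f = 0.01206, h_f = 11.6 m ≈ 12.1 m ✓

D ≈ 288 mm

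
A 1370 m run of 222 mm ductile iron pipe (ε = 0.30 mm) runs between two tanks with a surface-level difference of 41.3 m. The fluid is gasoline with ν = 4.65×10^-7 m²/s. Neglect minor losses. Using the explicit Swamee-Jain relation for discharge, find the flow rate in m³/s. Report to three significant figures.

Swamee-Jain (Type II): Q = -0.965·√(gD⁵h_f/L)·ln[ε/(3.7D) + √(3.17ν²L/(gD³h_f))]
√(gD⁵h_f/L) = √(9.81·0.222⁵·41.3/1370) = 0.01263
ε/(3.7D) = 3.65×10^-4; √(3.17ν²L/(gD³h_f)) = 1.46×10^-5
Q = -0.965·0.01263·ln(3.798×10^-4) = 0.09598 m³/s
Check: V = 2.48 m/s, Re = 1.18×10^6, f = 0.02144, h_f = 41.5 m ≈ 41.3 m ✓

Q ≈ 0.0960 m³/s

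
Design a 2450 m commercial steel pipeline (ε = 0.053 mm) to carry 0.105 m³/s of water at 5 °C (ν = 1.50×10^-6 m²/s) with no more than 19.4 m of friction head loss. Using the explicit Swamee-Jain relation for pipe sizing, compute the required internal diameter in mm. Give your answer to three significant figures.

Swamee-Jain (Type III): D = 0.66·[ε^1.25·(LQ²/(gh_f))^4.75 + ν·Q^9.4·(L/(gh_f))^5.2]^0.04
LQ²/(gh_f) = 0.1419; L/(gh_f) = 12.87
Term 1 = ε^1.25·(…)^4.75 = 4.24×10^-10; Term 2 = ν·Q^9.4·(…)^5.2 = 5.57×10^-10
D = 0.66·(4.24×10^-10 + 5.57×10^-10)^0.04 = 0.2879 m = 288 mm
Check: V = 1.61 m/s, Re = 3.10×10^5, f = 0.01612, h_f = 18.2 m ≈ 19.4 m ✓

D ≈ 288 mm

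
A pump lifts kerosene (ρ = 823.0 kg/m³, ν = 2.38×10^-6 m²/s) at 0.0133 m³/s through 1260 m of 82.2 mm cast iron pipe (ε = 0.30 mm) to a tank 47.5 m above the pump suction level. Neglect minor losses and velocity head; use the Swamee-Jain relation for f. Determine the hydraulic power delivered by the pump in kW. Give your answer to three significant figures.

V = 4Q/(πD²) = 2.506 m/s; Re = 8.66×10^4; ε/D = 0.00365; f = 0.02925
h_f = f(L/D)V²/2g = 143.6 m
Total head H = z + h_f = 47.5 + 143.6 = 191.1 m
P_hyd = ρgQH = 823.0·9.81·0.0133·191.1 = 20.52 kW

P_hyd ≈ 20.5 kW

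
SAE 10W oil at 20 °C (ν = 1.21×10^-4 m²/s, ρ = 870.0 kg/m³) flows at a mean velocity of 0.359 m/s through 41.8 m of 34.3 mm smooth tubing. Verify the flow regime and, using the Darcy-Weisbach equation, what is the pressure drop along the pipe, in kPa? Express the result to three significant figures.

Δp ≈ 43.0 kPa

Re = VD/ν = 0.359·0.03430/1.21×10^-4 = 102 → laminar (Re < 2300)
f = 64/Re = 0.6289
h_f = f(L/D)V²/(2g) = 0.6289·(41.8/0.03430)·0.359²/(2·9.81) = 5.034 m
Δp = ρg·h_f = 870.0·9.81·5.034 = 42.97 kPa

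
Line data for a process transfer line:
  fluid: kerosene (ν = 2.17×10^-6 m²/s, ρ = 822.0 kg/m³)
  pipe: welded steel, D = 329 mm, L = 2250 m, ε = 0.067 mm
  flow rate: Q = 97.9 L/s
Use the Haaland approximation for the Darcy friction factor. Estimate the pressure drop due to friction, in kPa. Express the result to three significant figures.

V = 4Q/(πD²) = 4·0.0979/(π·0.329²) = 1.152 m/s
Re = VD/ν = 1.152·0.329/2.17×10^-6 = 1.75×10^5 → turbulent
ε/D = 0.067/329 = 2.04×10^-4
Haaland: f = 0.01721
h_f = f(L/D)V²/(2g) = 0.01721·(2250/0.329)·1.152²/(2·9.81) = 7.956 m
Δp = ρg·h_f = 822.0·9.81·7.956 = 64.15 kPa

Δp ≈ 64.2 kPa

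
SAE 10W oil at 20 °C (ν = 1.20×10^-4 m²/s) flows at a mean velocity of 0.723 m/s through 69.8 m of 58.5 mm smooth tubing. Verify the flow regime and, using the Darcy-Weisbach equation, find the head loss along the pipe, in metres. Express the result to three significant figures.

h_f ≈ 5.77 m

Re = VD/ν = 0.723·0.05850/1.20×10^-4 = 352 → laminar (Re < 2300)
f = 64/Re = 0.1816
h_f = f(L/D)V²/(2g) = 0.1816·(69.8/0.05850)·0.723²/(2·9.81) = 5.772 m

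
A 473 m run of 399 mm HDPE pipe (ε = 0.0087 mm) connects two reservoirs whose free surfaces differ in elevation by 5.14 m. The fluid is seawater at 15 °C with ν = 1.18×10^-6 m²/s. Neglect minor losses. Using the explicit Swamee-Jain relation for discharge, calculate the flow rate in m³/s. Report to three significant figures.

Q ≈ 0.329 m³/s

Swamee-Jain (Type II): Q = -0.965·√(gD⁵h_f/L)·ln[ε/(3.7D) + √(3.17ν²L/(gD³h_f))]
√(gD⁵h_f/L) = √(9.81·0.399⁵·5.14/473) = 0.03283
ε/(3.7D) = 5.89×10^-6; √(3.17ν²L/(gD³h_f)) = 2.55×10^-5
Q = -0.965·0.03283·ln(3.142×10^-5) = 0.3285 m³/s
Check: V = 2.63 m/s, Re = 8.88×10^5, f = 0.01232, h_f = 5.14 m ≈ 5.14 m ✓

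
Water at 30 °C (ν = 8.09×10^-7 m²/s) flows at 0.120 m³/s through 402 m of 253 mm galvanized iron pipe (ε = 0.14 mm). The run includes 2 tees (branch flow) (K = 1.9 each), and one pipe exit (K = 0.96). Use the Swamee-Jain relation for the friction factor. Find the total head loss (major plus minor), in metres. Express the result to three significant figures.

H_L ≈ 9.60 m

V = 4Q/(πD²) = 2.387 m/s; V²/2g = 0.2904 m
Re = 7.46×10^5, ε/D = 5.53×10^-4 → f = 0.01781 (Swamee-Jain)
Major: h_f = f(L/D)·V²/2g = 0.01781·1589·0.2904 = 8.219 m
Minor: ΣK = 4.76; h_m = ΣK·V²/2g = 1.382 m
Total H_L = 8.219 + 1.382 = 9.601 m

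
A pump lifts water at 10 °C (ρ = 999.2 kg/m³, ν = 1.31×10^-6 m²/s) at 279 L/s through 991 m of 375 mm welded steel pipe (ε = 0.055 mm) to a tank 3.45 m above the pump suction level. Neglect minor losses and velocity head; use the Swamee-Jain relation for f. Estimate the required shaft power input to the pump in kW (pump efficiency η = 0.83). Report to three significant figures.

P_shaft ≈ 52.4 kW

V = 4Q/(πD²) = 2.526 m/s; Re = 7.23×10^5; ε/D = 1.47×10^-4; f = 0.01449
h_f = f(L/D)V²/2g = 12.46 m
Total head H = z + h_f = 3.45 + 12.46 = 15.91 m
P_hyd = ρgQH = 999.2·9.81·0.279·15.91 = 43.50 kW
P_shaft = P_hyd/η = 43.50/0.83 = 52.41 kW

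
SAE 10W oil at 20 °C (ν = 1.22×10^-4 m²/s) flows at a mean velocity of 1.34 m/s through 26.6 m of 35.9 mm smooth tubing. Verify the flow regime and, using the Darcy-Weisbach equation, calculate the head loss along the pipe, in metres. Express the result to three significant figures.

h_f ≈ 11.0 m

Re = VD/ν = 1.34·0.03590/1.22×10^-4 = 394 → laminar (Re < 2300)
f = 64/Re = 0.1623
h_f = f(L/D)V²/(2g) = 0.1623·(26.6/0.03590)·1.34²/(2·9.81) = 11.01 m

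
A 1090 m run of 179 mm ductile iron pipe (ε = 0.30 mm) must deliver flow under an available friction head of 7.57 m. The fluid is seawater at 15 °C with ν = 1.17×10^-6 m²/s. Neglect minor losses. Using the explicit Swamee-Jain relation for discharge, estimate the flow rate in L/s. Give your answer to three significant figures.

Q ≈ 25.6 L/s

Swamee-Jain (Type II): Q = -0.965·√(gD⁵h_f/L)·ln[ε/(3.7D) + √(3.17ν²L/(gD³h_f))]
√(gD⁵h_f/L) = √(9.81·0.179⁵·7.57/1090) = 0.003538
ε/(3.7D) = 4.53×10^-4; √(3.17ν²L/(gD³h_f)) = 1.05×10^-4
Q = -0.965·0.003538·ln(5.583×10^-4) = 0.02558 m³/s
Check: V = 1.02 m/s, Re = 1.55×10^5, f = 0.02381, h_f = 7.63 m ≈ 7.57 m ✓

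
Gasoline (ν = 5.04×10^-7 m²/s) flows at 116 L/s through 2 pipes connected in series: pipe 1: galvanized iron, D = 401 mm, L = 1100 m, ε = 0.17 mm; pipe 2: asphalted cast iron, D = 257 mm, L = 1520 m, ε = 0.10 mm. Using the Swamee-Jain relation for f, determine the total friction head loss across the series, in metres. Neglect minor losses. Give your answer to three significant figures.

H ≈ 26.8 m

Pipe 1: V = 0.9185 m/s, Re = 7.31×10^5, ε/D = 4.24×10^-4, f = 0.01696, h_1 = f(L/D)V²/2g = 2.001 m
Pipe 2: V = 2.236 m/s, Re = 1.14×10^6, ε/D = 3.89×10^-4, f = 0.01642, h_2 = f(L/D)V²/2g = 24.76 m
Series → Q common, losses add: H = Σh = 26.76 m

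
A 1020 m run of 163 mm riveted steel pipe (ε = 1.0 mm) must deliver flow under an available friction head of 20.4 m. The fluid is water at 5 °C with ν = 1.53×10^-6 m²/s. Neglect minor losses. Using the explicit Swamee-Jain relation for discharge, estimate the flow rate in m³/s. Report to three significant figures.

Swamee-Jain (Type II): Q = -0.965·√(gD⁵h_f/L)·ln[ε/(3.7D) + √(3.17ν²L/(gD³h_f))]
√(gD⁵h_f/L) = √(9.81·0.163⁵·20.4/1020) = 0.004751
ε/(3.7D) = 0.00166; √(3.17ν²L/(gD³h_f)) = 9.35×10^-5
Q = -0.965·0.004751·ln(0.001752) = 0.02910 m³/s
Check: V = 1.39 m/s, Re = 1.49×10^5, f = 0.03310, h_f = 20.5 m ≈ 20.4 m ✓

Q ≈ 0.0291 m³/s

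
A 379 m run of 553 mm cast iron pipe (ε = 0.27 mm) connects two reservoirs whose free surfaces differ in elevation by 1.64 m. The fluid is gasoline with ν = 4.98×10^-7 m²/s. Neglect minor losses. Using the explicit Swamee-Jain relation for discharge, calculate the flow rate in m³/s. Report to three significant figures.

Q ≈ 0.400 m³/s

Swamee-Jain (Type II): Q = -0.965·√(gD⁵h_f/L)·ln[ε/(3.7D) + √(3.17ν²L/(gD³h_f))]
√(gD⁵h_f/L) = √(9.81·0.553⁵·1.64/379) = 0.04685
ε/(3.7D) = 1.32×10^-4; √(3.17ν²L/(gD³h_f)) = 1.05×10^-5
Q = -0.965·0.04685·ln(1.424×10^-4) = 0.4005 m³/s
Check: V = 1.67 m/s, Re = 1.85×10^6, f = 0.01697, h_f = 1.65 m ≈ 1.64 m ✓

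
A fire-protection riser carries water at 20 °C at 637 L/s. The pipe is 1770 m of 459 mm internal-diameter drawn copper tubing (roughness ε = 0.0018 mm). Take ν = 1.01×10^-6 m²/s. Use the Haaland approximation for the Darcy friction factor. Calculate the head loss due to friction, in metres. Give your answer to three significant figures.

V = 4Q/(πD²) = 4·0.637/(π·0.459²) = 3.850 m/s
Re = VD/ν = 3.850·0.459/1.01×10^-6 = 1.75×10^6 → turbulent
ε/D = 0.0018/459 = 3.92×10^-6
Haaland: f = 0.01067
h_f = f(L/D)V²/(2g) = 0.01067·(1770/0.459)·3.850²/(2·9.81) = 31.07 m

h_f ≈ 31.1 m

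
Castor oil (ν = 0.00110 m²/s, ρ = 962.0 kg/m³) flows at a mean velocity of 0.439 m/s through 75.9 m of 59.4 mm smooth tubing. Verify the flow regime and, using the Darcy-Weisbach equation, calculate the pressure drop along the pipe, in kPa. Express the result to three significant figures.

Re = VD/ν = 0.439·0.05940/0.00110 = 23.7 → laminar (Re < 2300)
f = 64/Re = 2.700
h_f = f(L/D)V²/(2g) = 2.700·(75.9/0.05940)·0.439²/(2·9.81) = 33.88 m
Δp = ρg·h_f = 962.0·9.81·33.88 = 319.8 kPa

Δp ≈ 320 kPa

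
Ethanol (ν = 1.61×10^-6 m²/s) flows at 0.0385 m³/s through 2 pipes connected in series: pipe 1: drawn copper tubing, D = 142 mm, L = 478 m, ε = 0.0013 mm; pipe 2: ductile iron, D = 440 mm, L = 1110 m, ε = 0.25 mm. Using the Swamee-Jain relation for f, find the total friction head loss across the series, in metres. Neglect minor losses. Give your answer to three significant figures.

Pipe 1: V = 2.431 m/s, Re = 2.14×10^5, ε/D = 9.15×10^-6, f = 0.01541, h_1 = f(L/D)V²/2g = 15.63 m
Pipe 2: V = 0.2532 m/s, Re = 6.92×10^4, ε/D = 5.68×10^-4, f = 0.02174, h_2 = f(L/D)V²/2g = 0.1792 m
Series → Q common, losses add: H = Σh = 15.81 m

H ≈ 15.8 m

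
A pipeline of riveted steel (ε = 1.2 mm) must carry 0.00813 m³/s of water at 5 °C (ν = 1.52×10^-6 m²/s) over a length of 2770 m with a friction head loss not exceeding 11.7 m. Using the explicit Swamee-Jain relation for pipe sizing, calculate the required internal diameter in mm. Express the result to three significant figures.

Swamee-Jain (Type III): D = 0.66·[ε^1.25·(LQ²/(gh_f))^4.75 + ν·Q^9.4·(L/(gh_f))^5.2]^0.04
LQ²/(gh_f) = 0.001595; L/(gh_f) = 24.13
Term 1 = ε^1.25·(…)^4.75 = 1.15×10^-17; Term 2 = ν·Q^9.4·(…)^5.2 = 5.33×10^-19
D = 0.66·(1.15×10^-17 + 5.33×10^-19)^0.04 = 0.1389 m = 139 mm
Check: V = 0.536 m/s, Re = 4.90×10^4, f = 0.03779, h_f = 11.0 m ≈ 11.7 m ✓

D ≈ 139 mm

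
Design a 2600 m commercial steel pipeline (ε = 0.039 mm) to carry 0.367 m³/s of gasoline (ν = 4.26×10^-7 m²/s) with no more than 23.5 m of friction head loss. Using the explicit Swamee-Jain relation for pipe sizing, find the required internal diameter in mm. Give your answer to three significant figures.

Swamee-Jain (Type III): D = 0.66·[ε^1.25·(LQ²/(gh_f))^4.75 + ν·Q^9.4·(L/(gh_f))^5.2]^0.04
LQ²/(gh_f) = 1.519; L/(gh_f) = 11.28
Term 1 = ε^1.25·(…)^4.75 = 2.25×10^-5; Term 2 = ν·Q^9.4·(…)^5.2 = 1.02×10^-5
D = 0.66·(2.25×10^-5 + 1.02×10^-5)^0.04 = 0.4366 m = 437 mm
Check: V = 2.45 m/s, Re = 2.51×10^6, f = 0.01253, h_f = 22.8 m ≈ 23.5 m ✓

D ≈ 437 mm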